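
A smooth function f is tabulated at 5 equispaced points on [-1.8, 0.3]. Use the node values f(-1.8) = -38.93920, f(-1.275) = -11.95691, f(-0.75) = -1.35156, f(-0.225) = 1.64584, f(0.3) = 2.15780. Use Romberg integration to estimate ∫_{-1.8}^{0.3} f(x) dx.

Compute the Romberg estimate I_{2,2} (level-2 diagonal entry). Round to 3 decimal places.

I_{0,0} (trapezoid, 1 panel, h=2.1000): -38.62047
I_{1,0} (trapezoid, 2 panels, h=1.0500): -20.72937
I_{2,0} (trapezoid, 4 panels, h=0.5250): -15.77800
I_{1,1} = -20.72937 + (-20.72937 − (-38.62047))/3 = -14.76567
I_{2,1} = -15.77800 + (-15.77800 − (-20.72937))/3 = -14.12754
I_{2,2} = -14.12754 + (-14.12754 − (-14.76567))/15 = -14.08500

-14.085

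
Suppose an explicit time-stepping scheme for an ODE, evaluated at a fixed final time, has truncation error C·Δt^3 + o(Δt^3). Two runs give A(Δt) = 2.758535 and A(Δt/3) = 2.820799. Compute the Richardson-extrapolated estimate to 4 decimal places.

The leading error scales as Δt^3; refining by a factor of 3 reduces it by 3^3 = 27.
Extrapolated value = (27·A(Δt/3) − A(Δt)) / (27 − 1)
= (27·2.820799 − 2.758535) / 26
= 73.403038 / 26 = 2.823194

2.8232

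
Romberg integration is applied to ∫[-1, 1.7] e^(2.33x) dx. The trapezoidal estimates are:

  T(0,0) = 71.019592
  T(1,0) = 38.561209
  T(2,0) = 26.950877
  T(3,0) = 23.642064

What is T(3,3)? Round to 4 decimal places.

22.4988

Richardson extrapolation on the trapezoidal column (denominator 4−1=3):
T(1,1) = (4·38.561209 − 71.019592) / 3 = 27.741748
T(2,1) = 26.950877 + (26.950877 − 38.561209)/3 = 23.080766
T(3,1) = 23.642064 + (23.642064 − 26.950877)/3 = 22.539126
T(2,2) = 23.080766 + (23.080766 − 27.741748)/15 = 22.770034
T(3,2) = (16·22.539126 − 23.080766) / 15 = 22.503017
T(3,3) = 22.503017 + (22.503017 − 22.770034)/63 = 22.498779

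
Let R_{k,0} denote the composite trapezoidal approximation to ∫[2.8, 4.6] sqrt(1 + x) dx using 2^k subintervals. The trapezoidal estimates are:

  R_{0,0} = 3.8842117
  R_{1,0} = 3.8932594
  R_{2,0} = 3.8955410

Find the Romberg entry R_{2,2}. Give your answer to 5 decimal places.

Richardson extrapolation on the trapezoidal column (denominator 4−1=3):
R_{1,1} = (4·3.8932594 − 3.8842117) / 3 = 3.8962753
R_{2,1} = 3.8955410 + (3.8955410 − 3.8932594)/3 = 3.8963015
R_{2,2} = 3.8963015 + (3.8963015 − 3.8962753)/15 = 3.8963032

3.89630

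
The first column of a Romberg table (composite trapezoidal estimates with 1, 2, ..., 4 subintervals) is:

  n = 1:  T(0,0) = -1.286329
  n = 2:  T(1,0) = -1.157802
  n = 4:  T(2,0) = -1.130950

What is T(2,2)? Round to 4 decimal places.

-1.1225

T(1,1) = -1.157802 + (-1.157802 − (-1.286329))/3 = -1.114960
T(2,1) = (4·(-1.130950) − (-1.157802)) / 3 = -1.121999
T(2,2) = -1.121999 + (-1.121999 − (-1.114960))/15 = -1.122468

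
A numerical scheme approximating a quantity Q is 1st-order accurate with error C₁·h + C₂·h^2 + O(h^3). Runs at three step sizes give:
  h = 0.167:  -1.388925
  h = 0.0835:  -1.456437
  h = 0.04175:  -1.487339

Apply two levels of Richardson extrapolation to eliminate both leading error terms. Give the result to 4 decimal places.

-1.5163

First eliminate the h term (factor 2^1 = 2):
  B₁ = (2·(-1.456437) − (-1.388925))/1 = -1.523949
  B₂ = (2·(-1.487339) − (-1.456437))/1 = -1.518241
Then eliminate the h^2 term (factor 2^2 = 4):
  (4·(-1.518241) − (-1.523949))/3 = -1.516338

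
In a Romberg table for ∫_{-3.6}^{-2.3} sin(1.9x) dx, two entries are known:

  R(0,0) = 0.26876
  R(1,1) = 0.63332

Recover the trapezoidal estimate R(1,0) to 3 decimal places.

0.542

From R(1,1) = (4·R(1,0) − R(0,0))/3, solve for R(1,0):
4·R(1,0) = 3·0.63332 + 0.26876 = 2.16872
R(1,0) = 0.54218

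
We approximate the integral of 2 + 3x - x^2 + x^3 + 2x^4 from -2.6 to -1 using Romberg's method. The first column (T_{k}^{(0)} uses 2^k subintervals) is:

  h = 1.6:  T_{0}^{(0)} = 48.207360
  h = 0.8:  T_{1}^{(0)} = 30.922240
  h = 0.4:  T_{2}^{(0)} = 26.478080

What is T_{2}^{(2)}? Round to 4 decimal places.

24.9858

T_{1}^{(1)} = 30.922240 + (30.922240 − 48.207360)/3 = 25.160533
T_{2}^{(1)} = 26.478080 + (26.478080 − 30.922240)/3 = 24.996693
T_{2}^{(2)} = (16·24.996693 − 25.160533) / 15 = 24.985770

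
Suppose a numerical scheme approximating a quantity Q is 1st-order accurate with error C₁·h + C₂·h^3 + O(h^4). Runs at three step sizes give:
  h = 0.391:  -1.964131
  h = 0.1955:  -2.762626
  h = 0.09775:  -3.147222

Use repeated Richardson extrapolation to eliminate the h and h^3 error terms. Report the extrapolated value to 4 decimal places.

-3.5276

First eliminate the h term (factor 2^1 = 2):
  B₁ = (2·(-2.762626) − (-1.964131))/1 = -3.561121
  B₂ = (2·(-3.147222) − (-2.762626))/1 = -3.531818
Then eliminate the h^3 term (factor 2^3 = 8):
  (8·(-3.531818) − (-3.561121))/7 = -3.527632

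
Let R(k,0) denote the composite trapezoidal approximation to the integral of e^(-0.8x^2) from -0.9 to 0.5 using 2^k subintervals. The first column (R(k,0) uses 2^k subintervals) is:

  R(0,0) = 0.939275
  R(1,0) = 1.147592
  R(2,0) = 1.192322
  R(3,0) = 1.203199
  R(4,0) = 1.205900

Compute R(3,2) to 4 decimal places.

1.2068

Richardson extrapolation on the trapezoidal column (denominator 4−1=3):
R(2,1) = (4·1.192322 − 1.147592) / 3 = 1.207232
R(3,1) = (4·1.203199 − 1.192322) / 3 = 1.206825
R(3,2) = (16·1.206825 − 1.207232) / 15 = 1.206798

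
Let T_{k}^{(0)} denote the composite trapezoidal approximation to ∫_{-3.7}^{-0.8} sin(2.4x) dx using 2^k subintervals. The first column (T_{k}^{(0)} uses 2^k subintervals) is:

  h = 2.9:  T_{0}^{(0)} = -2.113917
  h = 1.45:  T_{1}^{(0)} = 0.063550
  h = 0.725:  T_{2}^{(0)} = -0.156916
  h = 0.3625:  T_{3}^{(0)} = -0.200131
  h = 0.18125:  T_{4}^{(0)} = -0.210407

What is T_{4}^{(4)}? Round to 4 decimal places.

T_{1}^{(1)} = 0.063550 + (0.063550 − (-2.113917))/3 = 0.789372
T_{2}^{(1)} = (4·(-0.156916) − 0.063550) / 3 = -0.230405
T_{3}^{(1)} = -0.200131 + (-0.200131 − (-0.156916))/3 = -0.214536
T_{4}^{(1)} = -0.210407 + (-0.210407 − (-0.200131))/3 = -0.213832
T_{2}^{(2)} = (16·(-0.230405) − 0.789372) / 15 = -0.298390
T_{3}^{(2)} = -0.214536 + (-0.214536 − (-0.230405))/15 = -0.213478
T_{4}^{(2)} = (16·(-0.213832) − (-0.214536)) / 15 = -0.213785
T_{3}^{(3)} = -0.213478 + (-0.213478 − (-0.298390))/63 = -0.212130
T_{4}^{(3)} = (64·(-0.213785) − (-0.213478)) / 63 = -0.213790
T_{4}^{(4)} = (256·(-0.213790) − (-0.212130)) / 255 = -0.213797

-0.2138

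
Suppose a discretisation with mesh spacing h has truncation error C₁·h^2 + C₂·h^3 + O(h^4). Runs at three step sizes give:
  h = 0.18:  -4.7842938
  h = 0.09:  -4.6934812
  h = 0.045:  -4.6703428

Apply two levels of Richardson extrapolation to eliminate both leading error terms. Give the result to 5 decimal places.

-4.66255

First eliminate the h^2 term (factor 2^2 = 4):
  B₁ = (4·(-4.6934812) − (-4.7842938))/3 = -4.6632103
  B₂ = (4·(-4.6703428) − (-4.6934812))/3 = -4.6626300
Then eliminate the h^3 term (factor 2^3 = 8):
  (8·(-4.6626300) − (-4.6632103))/7 = -4.6625471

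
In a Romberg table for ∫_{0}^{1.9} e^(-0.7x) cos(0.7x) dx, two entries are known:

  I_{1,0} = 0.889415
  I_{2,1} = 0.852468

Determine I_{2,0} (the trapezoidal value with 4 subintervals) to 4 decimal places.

From I_{2,1} = (4·I_{2,0} − I_{1,0})/3, solve for I_{2,0}:
4·I_{2,0} = 3·0.852468 + 0.889415 = 3.446819
I_{2,0} = 0.861705

0.8617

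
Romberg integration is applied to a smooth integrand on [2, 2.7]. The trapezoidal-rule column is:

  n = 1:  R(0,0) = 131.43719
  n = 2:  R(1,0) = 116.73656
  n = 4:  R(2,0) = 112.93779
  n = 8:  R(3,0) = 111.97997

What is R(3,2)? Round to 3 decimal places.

111.660

Richardson extrapolation on the trapezoidal column (denominator 4−1=3):
R(2,1) = (4·112.93779 − 116.73656) / 3 = 111.67153
R(3,1) = 111.97997 + (111.97997 − 112.93779)/3 = 111.66070
R(3,2) = (16·111.66070 − 111.67153) / 15 = 111.65998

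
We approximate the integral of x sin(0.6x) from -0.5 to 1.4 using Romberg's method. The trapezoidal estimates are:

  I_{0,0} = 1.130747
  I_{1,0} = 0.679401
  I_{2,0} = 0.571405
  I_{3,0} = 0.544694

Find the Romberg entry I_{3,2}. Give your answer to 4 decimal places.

I_{2,1} = 0.571405 + (0.571405 − 0.679401)/3 = 0.535406
I_{3,1} = 0.544694 + (0.544694 − 0.571405)/3 = 0.535790
I_{3,2} = 0.535790 + (0.535790 − 0.535406)/15 = 0.535816
(Column j=1 coincides with Simpson's rule on the same nodes.)

0.5358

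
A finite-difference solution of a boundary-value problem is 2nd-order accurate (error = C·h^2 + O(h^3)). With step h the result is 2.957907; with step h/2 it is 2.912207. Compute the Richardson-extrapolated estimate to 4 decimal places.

2.8970

Extrapolated value = (4·A(h/2) − A(h)) / (4 − 1)
= (4·2.912207 − 2.957907) / 3
= 8.690921 / 3 = 2.896974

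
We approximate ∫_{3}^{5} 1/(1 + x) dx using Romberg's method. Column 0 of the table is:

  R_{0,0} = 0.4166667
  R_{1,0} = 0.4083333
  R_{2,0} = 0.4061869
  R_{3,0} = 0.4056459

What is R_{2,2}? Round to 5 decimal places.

0.40547

Richardson extrapolation on the trapezoidal column (denominator 4−1=3):
R_{1,1} = (4·0.4083333 − 0.4166667) / 3 = 0.4055555
R_{2,1} = 0.4061869 + (0.4061869 − 0.4083333)/3 = 0.4054714
R_{2,2} = 0.4054714 + (0.4054714 − 0.4055555)/15 = 0.4054658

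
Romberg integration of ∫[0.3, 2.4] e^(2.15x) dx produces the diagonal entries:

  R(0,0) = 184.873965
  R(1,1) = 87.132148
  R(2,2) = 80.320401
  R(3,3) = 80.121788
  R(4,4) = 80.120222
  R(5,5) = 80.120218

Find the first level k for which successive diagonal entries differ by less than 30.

k = 2

|R(1,1) − R(0,0)| = 97.741817 ≥ 30
|R(2,2) − R(1,1)| = 6.811747 < 30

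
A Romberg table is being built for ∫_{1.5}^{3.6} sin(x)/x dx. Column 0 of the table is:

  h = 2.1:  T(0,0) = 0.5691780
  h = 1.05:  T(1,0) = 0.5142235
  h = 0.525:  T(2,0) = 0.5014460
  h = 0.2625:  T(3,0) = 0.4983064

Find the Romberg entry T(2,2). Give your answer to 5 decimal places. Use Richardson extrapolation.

Richardson extrapolation on the trapezoidal column (denominator 4−1=3):
T(1,1) = (4·0.5142235 − 0.5691780) / 3 = 0.4959053
T(2,1) = (4·0.5014460 − 0.5142235) / 3 = 0.4971868
T(2,2) = 0.4971868 + (0.4971868 − 0.4959053)/15 = 0.4972722

0.49727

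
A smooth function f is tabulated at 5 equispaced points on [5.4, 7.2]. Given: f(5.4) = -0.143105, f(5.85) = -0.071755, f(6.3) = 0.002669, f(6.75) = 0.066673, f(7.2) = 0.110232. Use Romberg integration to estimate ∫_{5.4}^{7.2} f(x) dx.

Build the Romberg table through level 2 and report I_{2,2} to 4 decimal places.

-0.0072

I_{0,0} (trapezoid, 1 panel, h=1.8000): -0.029586
I_{1,0} (trapezoid, 2 panels, h=0.9000): -0.012391
I_{2,0} (trapezoid, 4 panels, h=0.4500): -0.008482
I_{1,1} = -0.012391 + (-0.012391 − (-0.029586))/3 = -0.006659
I_{2,1} = -0.008482 + (-0.008482 − (-0.012391))/3 = -0.007179
I_{2,2} = -0.007179 + (-0.007179 − (-0.006659))/15 = -0.007214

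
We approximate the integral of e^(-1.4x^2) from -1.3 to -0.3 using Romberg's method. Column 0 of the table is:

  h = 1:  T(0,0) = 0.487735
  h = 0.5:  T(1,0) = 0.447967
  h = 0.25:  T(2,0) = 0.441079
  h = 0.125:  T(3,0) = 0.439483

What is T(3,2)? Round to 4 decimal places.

Richardson extrapolation on the trapezoidal column (denominator 4−1=3):
T(2,1) = 0.441079 + (0.441079 − 0.447967)/3 = 0.438783
T(3,1) = (4·0.439483 − 0.441079) / 3 = 0.438951
T(3,2) = (16·0.438951 − 0.438783) / 15 = 0.438962

0.4390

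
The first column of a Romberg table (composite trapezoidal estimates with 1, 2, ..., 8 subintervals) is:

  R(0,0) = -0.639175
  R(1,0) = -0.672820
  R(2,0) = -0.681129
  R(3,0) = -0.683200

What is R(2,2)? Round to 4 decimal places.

-0.6839

Richardson extrapolation on the trapezoidal column (denominator 4−1=3):
R(1,1) = (4·(-0.672820) − (-0.639175)) / 3 = -0.684035
R(2,1) = (4·(-0.681129) − (-0.672820)) / 3 = -0.683899
R(2,2) = (16·(-0.683899) − (-0.684035)) / 15 = -0.683890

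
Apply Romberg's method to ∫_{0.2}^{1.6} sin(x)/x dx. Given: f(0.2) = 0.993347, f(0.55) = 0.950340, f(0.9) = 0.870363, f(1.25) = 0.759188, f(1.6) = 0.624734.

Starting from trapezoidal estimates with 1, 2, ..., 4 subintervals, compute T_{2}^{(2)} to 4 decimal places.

1.1896

T_{0}^{(0)} (trapezoid, 1 panel, h=1.4000): 1.132657
T_{1}^{(0)} (trapezoid, 2 panels, h=0.7000): 1.175582
T_{2}^{(0)} (trapezoid, 4 panels, h=0.3500): 1.186126
T_{1}^{(1)} = 1.175582 + (1.175582 − 1.132657)/3 = 1.189890
T_{2}^{(1)} = 1.186126 + (1.186126 − 1.175582)/3 = 1.189641
T_{2}^{(2)} = 1.189641 + (1.189641 − 1.189890)/15 = 1.189624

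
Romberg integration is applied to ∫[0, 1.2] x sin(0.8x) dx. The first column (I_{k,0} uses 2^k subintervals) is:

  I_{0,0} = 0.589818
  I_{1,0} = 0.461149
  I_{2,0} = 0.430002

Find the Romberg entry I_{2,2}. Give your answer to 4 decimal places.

0.4197

Richardson extrapolation on the trapezoidal column (denominator 4−1=3):
I_{1,1} = 0.461149 + (0.461149 − 0.589818)/3 = 0.418259
I_{2,1} = 0.430002 + (0.430002 − 0.461149)/3 = 0.419620
I_{2,2} = (16·0.419620 − 0.418259) / 15 = 0.419711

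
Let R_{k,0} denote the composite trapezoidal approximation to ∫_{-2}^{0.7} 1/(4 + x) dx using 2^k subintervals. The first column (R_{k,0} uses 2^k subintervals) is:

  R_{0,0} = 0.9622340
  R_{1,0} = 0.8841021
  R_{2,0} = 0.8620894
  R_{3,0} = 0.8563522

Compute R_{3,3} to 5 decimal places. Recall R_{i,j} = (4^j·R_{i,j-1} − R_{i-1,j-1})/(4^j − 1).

Richardson extrapolation on the trapezoidal column (denominator 4−1=3):
R_{1,1} = (4·0.8841021 − 0.9622340) / 3 = 0.8580581
R_{2,1} = (4·0.8620894 − 0.8841021) / 3 = 0.8547518
R_{3,1} = (4·0.8563522 − 0.8620894) / 3 = 0.8544398
R_{2,2} = 0.8547518 + (0.8547518 − 0.8580581)/15 = 0.8545314
R_{3,2} = (16·0.8544398 − 0.8547518) / 15 = 0.8544190
R_{3,3} = 0.8544190 + (0.8544190 − 0.8545314)/63 = 0.8544172
(Column j=1 coincides with Simpson's rule on the same nodes.)

0.85442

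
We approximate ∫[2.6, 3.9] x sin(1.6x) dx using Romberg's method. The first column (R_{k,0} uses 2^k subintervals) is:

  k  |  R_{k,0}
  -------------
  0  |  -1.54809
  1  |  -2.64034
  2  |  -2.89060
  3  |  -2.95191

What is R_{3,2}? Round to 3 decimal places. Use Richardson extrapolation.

R_{2,1} = (4·(-2.89060) − (-2.64034)) / 3 = -2.97402
R_{3,1} = -2.95191 + (-2.95191 − (-2.89060))/3 = -2.97235
R_{3,2} = -2.97235 + (-2.97235 − (-2.97402))/15 = -2.97224

-2.972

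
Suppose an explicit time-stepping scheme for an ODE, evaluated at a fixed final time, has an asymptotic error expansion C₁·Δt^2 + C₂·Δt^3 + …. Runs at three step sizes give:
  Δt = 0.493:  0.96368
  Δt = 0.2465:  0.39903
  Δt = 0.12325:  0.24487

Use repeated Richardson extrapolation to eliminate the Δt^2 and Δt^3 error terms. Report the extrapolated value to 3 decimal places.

0.191

First eliminate the Δt^2 term (factor 2^2 = 4):
  B₁ = (4·0.39903 − 0.96368)/3 = 0.21081
  B₂ = (4·0.24487 − 0.39903)/3 = 0.19348
Then eliminate the Δt^3 term (factor 2^3 = 8):
  (8·0.19348 − 0.21081)/7 = 0.19100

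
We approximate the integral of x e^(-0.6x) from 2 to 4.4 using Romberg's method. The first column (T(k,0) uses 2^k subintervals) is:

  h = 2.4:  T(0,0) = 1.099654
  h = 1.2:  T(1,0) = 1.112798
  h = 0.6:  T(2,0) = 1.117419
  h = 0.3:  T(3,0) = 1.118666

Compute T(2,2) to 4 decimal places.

1.1191

Richardson extrapolation on the trapezoidal column (denominator 4−1=3):
T(1,1) = (4·1.112798 − 1.099654) / 3 = 1.117179
T(2,1) = (4·1.117419 − 1.112798) / 3 = 1.118959
T(2,2) = (16·1.118959 − 1.117179) / 15 = 1.119078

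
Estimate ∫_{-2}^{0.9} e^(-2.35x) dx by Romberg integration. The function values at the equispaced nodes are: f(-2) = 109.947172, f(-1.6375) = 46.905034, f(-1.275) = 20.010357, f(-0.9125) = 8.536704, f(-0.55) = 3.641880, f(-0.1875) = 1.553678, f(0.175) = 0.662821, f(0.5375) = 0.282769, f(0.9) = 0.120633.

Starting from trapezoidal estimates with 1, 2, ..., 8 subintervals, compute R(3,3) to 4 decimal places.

R(0,0) (trapezoid, 1 panel, h=2.9000): 159.598317
R(1,0) (trapezoid, 2 panels, h=1.4500): 85.079885
R(2,0) (trapezoid, 4 panels, h=0.7250): 57.527996
R(3,0) (trapezoid, 8 panels, h=0.3625): 49.527340
R(1,1) = 85.079885 + (85.079885 − 159.598317)/3 = 60.240408
R(2,1) = 57.527996 + (57.527996 − 85.079885)/3 = 48.344033
R(3,1) = 49.527340 + (49.527340 − 57.527996)/3 = 46.860455
R(2,2) = 48.344033 + (48.344033 − 60.240408)/15 = 47.550941
R(3,2) = 46.860455 + (46.860455 − 48.344033)/15 = 46.761550
R(3,3) = 46.761550 + (46.761550 − 47.550941)/63 = 46.749020

46.7490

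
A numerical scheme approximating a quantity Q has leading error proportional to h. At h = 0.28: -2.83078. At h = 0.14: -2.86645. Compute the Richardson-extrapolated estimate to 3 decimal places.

The leading error scales as h; refining by a factor of 2 reduces it by 2^1 = 2.
Extrapolated value = (2·A(h/2) − A(h)) / (2 − 1)
= (2·(-2.86645) − (-2.83078)) / 1
= -2.90212 / 1 = -2.90212

-2.902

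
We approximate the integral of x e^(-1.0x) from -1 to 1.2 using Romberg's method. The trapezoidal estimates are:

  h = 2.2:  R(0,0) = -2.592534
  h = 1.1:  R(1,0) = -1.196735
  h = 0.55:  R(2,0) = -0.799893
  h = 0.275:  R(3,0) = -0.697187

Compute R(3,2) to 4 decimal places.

-0.6626

Richardson extrapolation on the trapezoidal column (denominator 4−1=3):
R(2,1) = -0.799893 + (-0.799893 − (-1.196735))/3 = -0.667612
R(3,1) = -0.697187 + (-0.697187 − (-0.799893))/3 = -0.662952
R(3,2) = -0.662952 + (-0.662952 − (-0.667612))/15 = -0.662641
(Column j=1 coincides with Simpson's rule on the same nodes.)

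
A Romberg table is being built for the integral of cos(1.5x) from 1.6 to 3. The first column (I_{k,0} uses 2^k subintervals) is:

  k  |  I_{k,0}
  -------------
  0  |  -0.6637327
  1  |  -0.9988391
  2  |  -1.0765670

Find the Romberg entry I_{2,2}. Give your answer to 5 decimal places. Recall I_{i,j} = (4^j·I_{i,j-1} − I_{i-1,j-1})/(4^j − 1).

I_{1,1} = -0.9988391 + (-0.9988391 − (-0.6637327))/3 = -1.1105412
I_{2,1} = -1.0765670 + (-1.0765670 − (-0.9988391))/3 = -1.1024763
I_{2,2} = (16·(-1.1024763) − (-1.1105412)) / 15 = -1.1019386

-1.10194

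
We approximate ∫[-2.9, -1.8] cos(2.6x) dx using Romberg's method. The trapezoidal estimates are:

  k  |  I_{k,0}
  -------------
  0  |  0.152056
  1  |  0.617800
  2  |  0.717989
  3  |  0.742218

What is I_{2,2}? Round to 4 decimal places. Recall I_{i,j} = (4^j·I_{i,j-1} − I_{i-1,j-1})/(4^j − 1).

I_{1,1} = (4·0.617800 − 0.152056) / 3 = 0.773048
I_{2,1} = (4·0.717989 − 0.617800) / 3 = 0.751385
I_{2,2} = (16·0.751385 − 0.773048) / 15 = 0.749941
(Column j=1 coincides with Simpson's rule on the same nodes.)

0.7499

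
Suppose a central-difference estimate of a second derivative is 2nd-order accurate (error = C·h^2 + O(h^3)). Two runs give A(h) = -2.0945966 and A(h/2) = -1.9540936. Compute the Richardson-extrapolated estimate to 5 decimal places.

-1.90726

Extrapolated value = (4·A(h/2) − A(h)) / (4 − 1)
= (4·(-1.9540936) − (-2.0945966)) / 3
= -5.7217778 / 3 = -1.9072593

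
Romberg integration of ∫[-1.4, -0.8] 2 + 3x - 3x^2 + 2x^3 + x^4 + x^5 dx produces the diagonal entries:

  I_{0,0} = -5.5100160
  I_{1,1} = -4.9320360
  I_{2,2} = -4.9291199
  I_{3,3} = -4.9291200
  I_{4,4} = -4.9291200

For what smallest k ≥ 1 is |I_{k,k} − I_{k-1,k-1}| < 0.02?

|I_{1,1} − I_{0,0}| = 0.5779800 ≥ 0.02
|I_{2,2} − I_{1,1}| = 0.0029161 < 0.02

k = 2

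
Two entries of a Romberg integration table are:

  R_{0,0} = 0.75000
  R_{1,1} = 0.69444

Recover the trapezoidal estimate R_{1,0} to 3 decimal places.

From R_{1,1} = (4·R_{1,0} − R_{0,0})/3, solve for R_{1,0}:
4·R_{1,0} = 3·0.69444 + 0.75000 = 2.83332
R_{1,0} = 0.70833

0.708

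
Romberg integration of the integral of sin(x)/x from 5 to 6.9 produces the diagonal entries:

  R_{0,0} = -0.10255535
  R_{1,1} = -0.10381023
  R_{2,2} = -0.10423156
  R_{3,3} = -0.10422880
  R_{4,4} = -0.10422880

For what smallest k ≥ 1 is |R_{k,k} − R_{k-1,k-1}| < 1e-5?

|R_{1,1} − R_{0,0}| = 0.00125488 ≥ 1e-5
|R_{2,2} − R_{1,1}| = 0.00042133 ≥ 1e-5
|R_{3,3} − R_{2,2}| = 0.00000276 < 1e-5

k = 3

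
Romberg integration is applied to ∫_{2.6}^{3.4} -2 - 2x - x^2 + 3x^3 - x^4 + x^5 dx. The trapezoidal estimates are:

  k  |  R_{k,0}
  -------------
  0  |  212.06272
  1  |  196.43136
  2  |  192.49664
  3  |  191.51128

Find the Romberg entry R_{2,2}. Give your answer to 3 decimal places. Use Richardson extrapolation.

R_{1,1} = 196.43136 + (196.43136 − 212.06272)/3 = 191.22091
R_{2,1} = (4·192.49664 − 196.43136) / 3 = 191.18507
R_{2,2} = (16·191.18507 − 191.22091) / 15 = 191.18268

191.183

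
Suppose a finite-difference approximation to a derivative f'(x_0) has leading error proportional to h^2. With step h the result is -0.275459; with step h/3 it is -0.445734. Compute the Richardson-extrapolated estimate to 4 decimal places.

Extrapolated value = (9·A(h/3) − A(h)) / (9 − 1)
= (9·(-0.445734) − (-0.275459)) / 8
= -3.736147 / 8 = -0.467018

-0.4670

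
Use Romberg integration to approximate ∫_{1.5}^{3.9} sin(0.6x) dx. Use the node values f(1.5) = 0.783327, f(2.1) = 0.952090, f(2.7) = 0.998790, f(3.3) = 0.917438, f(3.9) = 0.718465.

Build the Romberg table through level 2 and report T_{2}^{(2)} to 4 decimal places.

2.1953

T_{0}^{(0)} (trapezoid, 1 panel, h=2.4000): 1.802150
T_{1}^{(0)} (trapezoid, 2 panels, h=1.2000): 2.099623
T_{2}^{(0)} (trapezoid, 4 panels, h=0.6000): 2.171528
T_{1}^{(1)} = 2.099623 + (2.099623 − 1.802150)/3 = 2.198781
T_{2}^{(1)} = 2.171528 + (2.171528 − 2.099623)/3 = 2.195496
T_{2}^{(2)} = 2.195496 + (2.195496 − 2.198781)/15 = 2.195277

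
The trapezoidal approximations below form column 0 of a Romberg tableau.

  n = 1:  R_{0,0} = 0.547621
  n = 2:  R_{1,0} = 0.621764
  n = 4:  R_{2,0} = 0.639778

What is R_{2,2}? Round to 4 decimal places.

Richardson extrapolation on the trapezoidal column (denominator 4−1=3):
R_{1,1} = (4·0.621764 − 0.547621) / 3 = 0.646478
R_{2,1} = (4·0.639778 − 0.621764) / 3 = 0.645783
R_{2,2} = (16·0.645783 − 0.646478) / 15 = 0.645737

0.6457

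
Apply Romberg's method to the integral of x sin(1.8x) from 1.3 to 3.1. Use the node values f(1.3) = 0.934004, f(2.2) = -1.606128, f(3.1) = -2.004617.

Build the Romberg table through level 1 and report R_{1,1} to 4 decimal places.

R_{0,0} (trapezoid, 1 panel, h=1.8000): -0.963552
R_{1,0} (trapezoid, 2 panels, h=0.9000): -1.927291
R_{1,1} = -1.927291 + (-1.927291 − (-0.963552))/3 = -2.248537

-2.2485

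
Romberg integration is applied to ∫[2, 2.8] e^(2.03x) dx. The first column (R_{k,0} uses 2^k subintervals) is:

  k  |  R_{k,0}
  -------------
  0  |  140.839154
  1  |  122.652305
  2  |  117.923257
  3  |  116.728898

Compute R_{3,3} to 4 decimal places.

Richardson extrapolation on the trapezoidal column (denominator 4−1=3):
R_{1,1} = (4·122.652305 − 140.839154) / 3 = 116.590022
R_{2,1} = (4·117.923257 − 122.652305) / 3 = 116.346908
R_{3,1} = 116.728898 + (116.728898 − 117.923257)/3 = 116.330778
R_{2,2} = (16·116.346908 − 116.590022) / 15 = 116.330700
R_{3,2} = (16·116.330778 − 116.346908) / 15 = 116.329703
R_{3,3} = (64·116.329703 − 116.330700) / 63 = 116.329687

116.3297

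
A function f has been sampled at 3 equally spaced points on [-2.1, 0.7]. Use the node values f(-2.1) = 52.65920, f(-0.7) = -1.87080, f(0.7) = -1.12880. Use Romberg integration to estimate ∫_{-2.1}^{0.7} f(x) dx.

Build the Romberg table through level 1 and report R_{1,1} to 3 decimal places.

R_{0,0} (trapezoid, 1 panel, h=2.8000): 72.14256
R_{1,0} (trapezoid, 2 panels, h=1.4000): 33.45216
R_{1,1} = 33.45216 + (33.45216 − 72.14256)/3 = 20.55536

20.555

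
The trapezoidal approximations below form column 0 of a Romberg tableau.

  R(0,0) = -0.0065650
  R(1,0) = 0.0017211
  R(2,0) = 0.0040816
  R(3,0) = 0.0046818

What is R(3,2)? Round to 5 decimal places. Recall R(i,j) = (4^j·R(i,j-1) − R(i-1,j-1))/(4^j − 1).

R(2,1) = (4·0.0040816 − 0.0017211) / 3 = 0.0048684
R(3,1) = 0.0046818 + (0.0046818 − 0.0040816)/3 = 0.0048819
R(3,2) = 0.0048819 + (0.0048819 − 0.0048684)/15 = 0.0048828

0.00488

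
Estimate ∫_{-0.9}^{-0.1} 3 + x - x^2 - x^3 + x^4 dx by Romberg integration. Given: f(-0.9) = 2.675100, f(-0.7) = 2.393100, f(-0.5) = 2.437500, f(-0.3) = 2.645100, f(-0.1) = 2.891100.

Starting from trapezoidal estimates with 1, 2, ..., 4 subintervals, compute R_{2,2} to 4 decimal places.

2.0394

R_{0,0} (trapezoid, 1 panel, h=0.8000): 2.226480
R_{1,0} (trapezoid, 2 panels, h=0.4000): 2.088240
R_{2,0} (trapezoid, 4 panels, h=0.2000): 2.051760
R_{1,1} = 2.088240 + (2.088240 − 2.226480)/3 = 2.042160
R_{2,1} = 2.051760 + (2.051760 − 2.088240)/3 = 2.039600
R_{2,2} = 2.039600 + (2.039600 − 2.042160)/15 = 2.039429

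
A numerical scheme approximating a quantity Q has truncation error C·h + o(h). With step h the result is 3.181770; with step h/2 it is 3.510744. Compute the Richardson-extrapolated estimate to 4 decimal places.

3.8397

The leading error scales as h; refining by a factor of 2 reduces it by 2^1 = 2.
Extrapolated value = (2·A(h/2) − A(h)) / (2 − 1)
= (2·3.510744 − 3.181770) / 1
= 3.839718 / 1 = 3.839718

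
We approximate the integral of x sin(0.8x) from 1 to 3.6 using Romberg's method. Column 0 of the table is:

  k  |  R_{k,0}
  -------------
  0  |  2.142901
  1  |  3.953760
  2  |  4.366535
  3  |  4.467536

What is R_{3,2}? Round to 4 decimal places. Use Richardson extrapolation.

Richardson extrapolation on the trapezoidal column (denominator 4−1=3):
R_{2,1} = 4.366535 + (4.366535 − 3.953760)/3 = 4.504127
R_{3,1} = (4·4.467536 − 4.366535) / 3 = 4.501203
R_{3,2} = (16·4.501203 − 4.504127) / 15 = 4.501008

4.5010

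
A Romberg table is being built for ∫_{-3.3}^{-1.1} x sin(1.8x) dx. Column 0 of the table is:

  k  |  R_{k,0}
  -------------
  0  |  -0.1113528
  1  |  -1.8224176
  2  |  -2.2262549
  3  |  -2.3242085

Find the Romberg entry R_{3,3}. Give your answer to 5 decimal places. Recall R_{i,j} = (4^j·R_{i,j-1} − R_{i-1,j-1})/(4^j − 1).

-2.35656

R_{1,1} = (4·(-1.8224176) − (-0.1113528)) / 3 = -2.3927725
R_{2,1} = -2.2262549 + (-2.2262549 − (-1.8224176))/3 = -2.3608673
R_{3,1} = -2.3242085 + (-2.3242085 − (-2.2262549))/3 = -2.3568597
R_{2,2} = (16·(-2.3608673) − (-2.3927725)) / 15 = -2.3587403
R_{3,2} = (16·(-2.3568597) − (-2.3608673)) / 15 = -2.3565925
R_{3,3} = (64·(-2.3565925) − (-2.3587403)) / 63 = -2.3565584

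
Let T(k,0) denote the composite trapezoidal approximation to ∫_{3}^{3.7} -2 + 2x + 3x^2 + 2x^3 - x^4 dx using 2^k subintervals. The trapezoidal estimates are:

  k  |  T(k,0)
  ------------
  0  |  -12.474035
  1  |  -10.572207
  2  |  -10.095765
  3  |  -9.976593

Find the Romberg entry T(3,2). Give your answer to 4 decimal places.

-9.9369

Richardson extrapolation on the trapezoidal column (denominator 4−1=3):
T(2,1) = -10.095765 + (-10.095765 − (-10.572207))/3 = -9.936951
T(3,1) = (4·(-9.976593) − (-10.095765)) / 3 = -9.936869
T(3,2) = -9.936869 + (-9.936869 − (-9.936951))/15 = -9.936864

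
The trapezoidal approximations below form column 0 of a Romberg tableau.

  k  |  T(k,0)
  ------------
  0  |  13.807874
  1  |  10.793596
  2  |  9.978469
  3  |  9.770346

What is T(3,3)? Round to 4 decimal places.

Richardson extrapolation on the trapezoidal column (denominator 4−1=3):
T(1,1) = 10.793596 + (10.793596 − 13.807874)/3 = 9.788837
T(2,1) = 9.978469 + (9.978469 − 10.793596)/3 = 9.706760
T(3,1) = 9.770346 + (9.770346 − 9.978469)/3 = 9.700972
T(2,2) = 9.706760 + (9.706760 − 9.788837)/15 = 9.701288
T(3,2) = 9.700972 + (9.700972 − 9.706760)/15 = 9.700586
T(3,3) = 9.700586 + (9.700586 − 9.701288)/63 = 9.700575

9.7006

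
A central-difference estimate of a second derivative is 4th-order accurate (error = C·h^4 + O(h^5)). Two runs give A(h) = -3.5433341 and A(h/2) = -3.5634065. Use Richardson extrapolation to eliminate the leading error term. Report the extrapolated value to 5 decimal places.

-3.56474

The leading error scales as h^4; refining by a factor of 2 reduces it by 2^4 = 16.
Extrapolated value = (16·A(h/2) − A(h)) / (16 − 1)
= (16·(-3.5634065) − (-3.5433341)) / 15
= -53.4711699 / 15 = -3.5647447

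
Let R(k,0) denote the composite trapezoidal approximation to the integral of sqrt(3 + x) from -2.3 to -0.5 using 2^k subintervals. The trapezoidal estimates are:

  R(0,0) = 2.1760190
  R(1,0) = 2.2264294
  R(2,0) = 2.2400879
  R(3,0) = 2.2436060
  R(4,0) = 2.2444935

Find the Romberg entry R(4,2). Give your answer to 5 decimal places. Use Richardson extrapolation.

R(3,1) = 2.2436060 + (2.2436060 − 2.2400879)/3 = 2.2447787
R(4,1) = 2.2444935 + (2.2444935 − 2.2436060)/3 = 2.2447893
R(4,2) = (16·2.2447893 − 2.2447787) / 15 = 2.2447900

2.24479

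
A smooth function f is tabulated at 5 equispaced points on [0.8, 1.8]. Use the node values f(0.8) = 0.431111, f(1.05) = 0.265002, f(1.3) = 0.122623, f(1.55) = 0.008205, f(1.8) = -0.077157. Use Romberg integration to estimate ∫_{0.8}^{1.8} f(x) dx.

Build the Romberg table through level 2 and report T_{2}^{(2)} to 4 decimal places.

0.1410

T_{0}^{(0)} (trapezoid, 1 panel, h=1.0000): 0.176977
T_{1}^{(0)} (trapezoid, 2 panels, h=0.5000): 0.149800
T_{2}^{(0)} (trapezoid, 4 panels, h=0.2500): 0.143202
T_{1}^{(1)} = 0.149800 + (0.149800 − 0.176977)/3 = 0.140741
T_{2}^{(1)} = 0.143202 + (0.143202 − 0.149800)/3 = 0.141003
T_{2}^{(2)} = 0.141003 + (0.141003 − 0.140741)/15 = 0.141020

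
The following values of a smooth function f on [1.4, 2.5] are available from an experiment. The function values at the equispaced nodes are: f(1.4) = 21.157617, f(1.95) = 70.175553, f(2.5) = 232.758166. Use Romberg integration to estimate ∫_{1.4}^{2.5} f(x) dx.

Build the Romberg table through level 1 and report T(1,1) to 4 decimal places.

T(0,0) (trapezoid, 1 panel, h=1.1000): 139.653681
T(1,0) (trapezoid, 2 panels, h=0.5500): 108.423394
T(1,1) = 108.423394 + (108.423394 − 139.653681)/3 = 98.013298

98.0133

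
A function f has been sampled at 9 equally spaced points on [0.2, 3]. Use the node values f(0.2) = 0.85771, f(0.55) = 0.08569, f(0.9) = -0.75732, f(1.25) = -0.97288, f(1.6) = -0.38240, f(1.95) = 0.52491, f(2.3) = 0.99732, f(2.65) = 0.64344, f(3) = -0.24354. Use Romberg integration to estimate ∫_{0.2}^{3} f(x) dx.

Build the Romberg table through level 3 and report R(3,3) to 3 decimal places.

0.167

R(0,0) (trapezoid, 1 panel, h=2.8000): 0.85984
R(1,0) (trapezoid, 2 panels, h=1.4000): -0.10544
R(2,0) (trapezoid, 4 panels, h=0.7000): 0.11528
R(3,0) (trapezoid, 8 panels, h=0.3500): 0.15605
R(1,1) = -0.10544 + (-0.10544 − 0.85984)/3 = -0.42720
R(2,1) = 0.11528 + (0.11528 − (-0.10544))/3 = 0.18885
R(3,1) = 0.15605 + (0.15605 − 0.11528)/3 = 0.16964
R(2,2) = 0.18885 + (0.18885 − (-0.42720))/15 = 0.22992
R(3,2) = 0.16964 + (0.16964 − 0.18885)/15 = 0.16836
R(3,3) = 0.16836 + (0.16836 − 0.22992)/63 = 0.16738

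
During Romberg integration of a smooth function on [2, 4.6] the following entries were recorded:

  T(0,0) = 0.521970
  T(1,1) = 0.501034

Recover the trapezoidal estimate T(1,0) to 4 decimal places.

0.5063

From T(1,1) = (4·T(1,0) − T(0,0))/3, solve for T(1,0):
4·T(1,0) = 3·0.501034 + 0.521970 = 2.025072
T(1,0) = 0.506268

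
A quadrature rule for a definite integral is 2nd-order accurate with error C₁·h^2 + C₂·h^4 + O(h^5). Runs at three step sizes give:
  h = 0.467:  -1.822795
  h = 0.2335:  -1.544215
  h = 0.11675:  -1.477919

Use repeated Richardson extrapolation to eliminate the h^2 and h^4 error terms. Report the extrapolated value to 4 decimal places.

First eliminate the h^2 term (factor 2^2 = 4):
  B₁ = (4·(-1.544215) − (-1.822795))/3 = -1.451355
  B₂ = (4·(-1.477919) − (-1.544215))/3 = -1.455820
Then eliminate the h^4 term (factor 2^4 = 16):
  (16·(-1.455820) − (-1.451355))/15 = -1.456118

-1.4561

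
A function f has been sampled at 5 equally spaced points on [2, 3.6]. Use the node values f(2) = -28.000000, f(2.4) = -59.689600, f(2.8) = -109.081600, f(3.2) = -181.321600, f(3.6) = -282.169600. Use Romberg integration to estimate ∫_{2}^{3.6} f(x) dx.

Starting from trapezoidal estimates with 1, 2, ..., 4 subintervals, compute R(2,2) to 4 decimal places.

R(0,0) (trapezoid, 1 panel, h=1.6000): -248.135680
R(1,0) (trapezoid, 2 panels, h=0.8000): -211.333120
R(2,0) (trapezoid, 4 panels, h=0.4000): -202.071040
R(1,1) = -211.333120 + (-211.333120 − (-248.135680))/3 = -199.065600
R(2,1) = -202.071040 + (-202.071040 − (-211.333120))/3 = -198.983680
R(2,2) = -198.983680 + (-198.983680 − (-199.065600))/15 = -198.978219

-198.9782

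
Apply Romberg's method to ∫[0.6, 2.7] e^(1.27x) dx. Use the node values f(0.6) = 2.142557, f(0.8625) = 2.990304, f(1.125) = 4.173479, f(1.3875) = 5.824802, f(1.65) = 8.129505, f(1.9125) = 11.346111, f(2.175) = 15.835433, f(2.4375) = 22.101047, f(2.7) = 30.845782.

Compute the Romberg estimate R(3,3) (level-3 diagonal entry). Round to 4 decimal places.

22.6010

R(0,0) (trapezoid, 1 panel, h=2.1000): 34.637756
R(1,0) (trapezoid, 2 panels, h=1.0500): 25.854858
R(2,0) (trapezoid, 4 panels, h=0.5250): 23.432108
R(3,0) (trapezoid, 8 panels, h=0.2625): 22.809898
R(1,1) = 25.854858 + (25.854858 − 34.637756)/3 = 22.927225
R(2,1) = 23.432108 + (23.432108 − 25.854858)/3 = 22.624525
R(3,1) = 22.809898 + (22.809898 − 23.432108)/3 = 22.602495
R(2,2) = 22.624525 + (22.624525 − 22.927225)/15 = 22.604345
R(3,2) = 22.602495 + (22.602495 − 22.624525)/15 = 22.601026
R(3,3) = 22.601026 + (22.601026 − 22.604345)/63 = 22.600973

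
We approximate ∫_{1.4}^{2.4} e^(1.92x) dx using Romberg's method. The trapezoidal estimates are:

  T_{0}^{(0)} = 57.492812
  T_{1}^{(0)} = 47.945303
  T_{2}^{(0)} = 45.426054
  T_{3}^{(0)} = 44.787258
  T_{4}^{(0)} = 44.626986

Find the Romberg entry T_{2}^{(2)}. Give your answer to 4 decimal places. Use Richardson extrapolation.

T_{1}^{(1)} = 47.945303 + (47.945303 − 57.492812)/3 = 44.762800
T_{2}^{(1)} = (4·45.426054 − 47.945303) / 3 = 44.586304
T_{2}^{(2)} = 44.586304 + (44.586304 − 44.762800)/15 = 44.574538

44.5745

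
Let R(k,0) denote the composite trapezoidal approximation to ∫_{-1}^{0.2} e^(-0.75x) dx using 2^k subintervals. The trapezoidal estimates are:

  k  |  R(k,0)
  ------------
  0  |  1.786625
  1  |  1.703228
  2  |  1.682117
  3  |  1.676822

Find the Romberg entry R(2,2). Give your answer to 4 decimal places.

1.6751

Richardson extrapolation on the trapezoidal column (denominator 4−1=3):
R(1,1) = (4·1.703228 − 1.786625) / 3 = 1.675429
R(2,1) = 1.682117 + (1.682117 − 1.703228)/3 = 1.675080
R(2,2) = 1.675080 + (1.675080 − 1.675429)/15 = 1.675057
(Column j=1 coincides with Simpson's rule on the same nodes.)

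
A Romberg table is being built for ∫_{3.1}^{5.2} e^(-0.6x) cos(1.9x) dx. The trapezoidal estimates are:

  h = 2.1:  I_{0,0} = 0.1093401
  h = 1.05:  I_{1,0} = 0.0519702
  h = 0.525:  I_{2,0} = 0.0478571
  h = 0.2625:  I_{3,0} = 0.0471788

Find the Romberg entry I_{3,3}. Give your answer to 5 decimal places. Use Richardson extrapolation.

I_{1,1} = (4·0.0519702 − 0.1093401) / 3 = 0.0328469
I_{2,1} = (4·0.0478571 − 0.0519702) / 3 = 0.0464861
I_{3,1} = 0.0471788 + (0.0471788 − 0.0478571)/3 = 0.0469527
I_{2,2} = 0.0464861 + (0.0464861 − 0.0328469)/15 = 0.0473954
I_{3,2} = 0.0469527 + (0.0469527 − 0.0464861)/15 = 0.0469838
I_{3,3} = 0.0469838 + (0.0469838 − 0.0473954)/63 = 0.0469773

0.04698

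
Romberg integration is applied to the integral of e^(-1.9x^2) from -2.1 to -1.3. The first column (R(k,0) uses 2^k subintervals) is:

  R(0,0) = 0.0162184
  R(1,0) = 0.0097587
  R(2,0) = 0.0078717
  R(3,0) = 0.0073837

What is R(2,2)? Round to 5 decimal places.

Richardson extrapolation on the trapezoidal column (denominator 4−1=3):
R(1,1) = 0.0097587 + (0.0097587 − 0.0162184)/3 = 0.0076055
R(2,1) = 0.0078717 + (0.0078717 − 0.0097587)/3 = 0.0072427
R(2,2) = 0.0072427 + (0.0072427 − 0.0076055)/15 = 0.0072185

0.00722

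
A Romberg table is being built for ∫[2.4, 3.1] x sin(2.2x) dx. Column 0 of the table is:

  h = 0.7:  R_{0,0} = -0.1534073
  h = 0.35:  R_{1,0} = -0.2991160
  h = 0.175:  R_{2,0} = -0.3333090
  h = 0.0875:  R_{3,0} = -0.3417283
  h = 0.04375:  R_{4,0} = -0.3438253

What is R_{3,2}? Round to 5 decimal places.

Richardson extrapolation on the trapezoidal column (denominator 4−1=3):
R_{2,1} = -0.3333090 + (-0.3333090 − (-0.2991160))/3 = -0.3447067
R_{3,1} = (4·(-0.3417283) − (-0.3333090)) / 3 = -0.3445347
R_{3,2} = -0.3445347 + (-0.3445347 − (-0.3447067))/15 = -0.3445232

-0.34452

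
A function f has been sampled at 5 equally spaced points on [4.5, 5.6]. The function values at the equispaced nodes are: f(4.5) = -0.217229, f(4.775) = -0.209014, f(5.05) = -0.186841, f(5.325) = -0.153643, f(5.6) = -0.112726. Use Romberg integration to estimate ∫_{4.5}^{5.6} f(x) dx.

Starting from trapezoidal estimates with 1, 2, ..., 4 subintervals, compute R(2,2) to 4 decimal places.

-0.1975

R(0,0) (trapezoid, 1 panel, h=1.1000): -0.181475
R(1,0) (trapezoid, 2 panels, h=0.5500): -0.193500
R(2,0) (trapezoid, 4 panels, h=0.2750): -0.196481
R(1,1) = -0.193500 + (-0.193500 − (-0.181475))/3 = -0.197508
R(2,1) = -0.196481 + (-0.196481 − (-0.193500))/3 = -0.197475
R(2,2) = -0.197475 + (-0.197475 − (-0.197508))/15 = -0.197473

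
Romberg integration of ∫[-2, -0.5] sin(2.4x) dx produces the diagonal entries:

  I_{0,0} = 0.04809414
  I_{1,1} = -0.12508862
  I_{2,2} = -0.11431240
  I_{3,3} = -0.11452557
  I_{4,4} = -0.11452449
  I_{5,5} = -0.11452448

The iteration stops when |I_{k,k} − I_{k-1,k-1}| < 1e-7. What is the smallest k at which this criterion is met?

|I_{1,1} − I_{0,0}| = 0.17318276 ≥ 1e-7
|I_{2,2} − I_{1,1}| = 0.01077622 ≥ 1e-7
|I_{3,3} − I_{2,2}| = 0.00021317 ≥ 1e-7
|I_{4,4} − I_{3,3}| = 0.00000108 ≥ 1e-7
|I_{5,5} − I_{4,4}| = 0.00000001 < 1e-7

k = 5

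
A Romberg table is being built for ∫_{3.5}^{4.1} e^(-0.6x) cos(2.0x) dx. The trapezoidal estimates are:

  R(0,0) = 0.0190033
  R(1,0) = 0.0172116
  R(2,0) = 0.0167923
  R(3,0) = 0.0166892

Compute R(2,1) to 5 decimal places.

R(2,1) = (4·0.0167923 − 0.0172116) / 3 = 0.0166525

0.01665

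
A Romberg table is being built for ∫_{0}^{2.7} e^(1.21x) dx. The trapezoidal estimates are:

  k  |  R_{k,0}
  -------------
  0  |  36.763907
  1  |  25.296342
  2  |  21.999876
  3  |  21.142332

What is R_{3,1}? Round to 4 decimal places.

R_{3,1} = 21.142332 + (21.142332 − 21.999876)/3 = 20.856484

20.8565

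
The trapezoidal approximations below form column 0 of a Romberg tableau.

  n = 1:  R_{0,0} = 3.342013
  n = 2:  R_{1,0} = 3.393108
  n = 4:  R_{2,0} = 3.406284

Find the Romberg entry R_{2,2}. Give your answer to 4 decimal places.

Richardson extrapolation on the trapezoidal column (denominator 4−1=3):
R_{1,1} = 3.393108 + (3.393108 − 3.342013)/3 = 3.410140
R_{2,1} = (4·3.406284 − 3.393108) / 3 = 3.410676
R_{2,2} = (16·3.410676 − 3.410140) / 15 = 3.410712
(Column j=1 coincides with Simpson's rule on the same nodes.)

3.4107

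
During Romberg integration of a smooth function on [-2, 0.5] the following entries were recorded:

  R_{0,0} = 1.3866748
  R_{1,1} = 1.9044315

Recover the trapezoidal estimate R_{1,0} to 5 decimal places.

1.77499

From R_{1,1} = (4·R_{1,0} − R_{0,0})/3, solve for R_{1,0}:
4·R_{1,0} = 3·1.9044315 + 1.3866748 = 7.0999693
R_{1,0} = 1.7749923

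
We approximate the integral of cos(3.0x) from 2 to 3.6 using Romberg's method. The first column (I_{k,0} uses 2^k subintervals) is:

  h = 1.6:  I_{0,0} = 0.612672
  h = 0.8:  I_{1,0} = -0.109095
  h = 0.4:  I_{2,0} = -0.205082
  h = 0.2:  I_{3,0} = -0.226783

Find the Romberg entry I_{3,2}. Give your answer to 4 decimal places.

Richardson extrapolation on the trapezoidal column (denominator 4−1=3):
I_{2,1} = (4·(-0.205082) − (-0.109095)) / 3 = -0.237078
I_{3,1} = (4·(-0.226783) − (-0.205082)) / 3 = -0.234017
I_{3,2} = -0.234017 + (-0.234017 − (-0.237078))/15 = -0.233813
(Column j=1 coincides with Simpson's rule on the same nodes.)

-0.2338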